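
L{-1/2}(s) -1/(2*s)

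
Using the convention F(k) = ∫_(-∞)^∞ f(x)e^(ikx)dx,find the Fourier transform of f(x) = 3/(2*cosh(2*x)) 3*pi/(4*cosh(pi*k/4))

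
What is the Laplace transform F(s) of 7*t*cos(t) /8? 7*(s^2 - 1) /(8*(s^2 + 1) ^2) 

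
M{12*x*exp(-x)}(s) 12*gamma(s + 1)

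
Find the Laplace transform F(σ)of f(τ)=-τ -1/σ^2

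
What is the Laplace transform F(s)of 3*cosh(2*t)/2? 3*s/(2*(s^2 - 4))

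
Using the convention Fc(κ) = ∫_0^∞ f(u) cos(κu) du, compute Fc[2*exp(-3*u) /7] 6/(7*(κ^2 + 9) ) 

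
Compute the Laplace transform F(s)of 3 3/s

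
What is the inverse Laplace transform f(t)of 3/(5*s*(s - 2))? 3*exp(t)*sinh(t)/5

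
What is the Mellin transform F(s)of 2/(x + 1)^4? gamma(s) * gamma(4 - s)/3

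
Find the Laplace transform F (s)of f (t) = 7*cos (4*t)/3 7*s/ (3*(s^2 + 16))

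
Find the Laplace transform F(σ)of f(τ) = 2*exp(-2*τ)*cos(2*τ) 2*(σ + 2)/((σ + 2)^2 + 4)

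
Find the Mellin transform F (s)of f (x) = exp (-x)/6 gamma (s)/6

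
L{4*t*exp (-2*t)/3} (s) 4/ (3*(s + 2)^2)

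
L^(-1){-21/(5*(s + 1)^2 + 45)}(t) -7*exp(-t)*sin(3*t)/5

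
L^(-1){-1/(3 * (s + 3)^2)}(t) -t * exp(-3 * t)/3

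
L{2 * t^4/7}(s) 48/(7 * s^5)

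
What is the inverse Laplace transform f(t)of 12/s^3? 6*t^2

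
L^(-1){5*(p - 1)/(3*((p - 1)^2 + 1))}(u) 5*exp(u)*cos(u)/3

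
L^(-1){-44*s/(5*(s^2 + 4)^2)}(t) -11*t*sin(2*t)/5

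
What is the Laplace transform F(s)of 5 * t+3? 3/s+5/s^2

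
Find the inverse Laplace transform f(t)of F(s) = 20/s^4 10*t^3/3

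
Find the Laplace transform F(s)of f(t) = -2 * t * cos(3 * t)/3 2 * (9 - s^2)/(3 * (s^2 + 9)^2)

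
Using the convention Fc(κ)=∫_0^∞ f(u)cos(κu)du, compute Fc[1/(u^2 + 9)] pi*exp(-3*κ)/6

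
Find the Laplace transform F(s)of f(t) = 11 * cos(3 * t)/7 11 * s/(7 * (s^2 + 9))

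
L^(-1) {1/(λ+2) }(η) exp(-2 * η) 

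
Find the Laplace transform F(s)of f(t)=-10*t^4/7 -240/(7*s^5)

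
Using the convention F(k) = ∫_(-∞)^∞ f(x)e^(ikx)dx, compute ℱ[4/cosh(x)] 4*pi/cosh(pi*k/2)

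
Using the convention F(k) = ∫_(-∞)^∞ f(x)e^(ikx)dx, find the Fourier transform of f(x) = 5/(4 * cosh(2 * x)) 5 * pi/(8 * cosh(pi * k/4))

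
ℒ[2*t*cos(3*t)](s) 2*(s^2 - 9)/(s^2+9)^2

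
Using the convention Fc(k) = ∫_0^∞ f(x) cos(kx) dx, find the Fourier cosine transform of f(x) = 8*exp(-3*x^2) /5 4*sqrt(3)*sqrt(pi)*exp(-k^2/12) /15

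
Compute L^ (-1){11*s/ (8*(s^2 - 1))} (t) 11*cosh (t)/8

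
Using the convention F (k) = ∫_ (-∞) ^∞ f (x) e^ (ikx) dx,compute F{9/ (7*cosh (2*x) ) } 9*pi/ (14*cosh (pi*k/4) ) 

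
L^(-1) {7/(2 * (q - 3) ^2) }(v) 7 * v * exp(3 * v) /2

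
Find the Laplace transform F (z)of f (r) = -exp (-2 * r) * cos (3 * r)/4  (-z - 2)/ (4 * ( (z + 2)^2 + 9))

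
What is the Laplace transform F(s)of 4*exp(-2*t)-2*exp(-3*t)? 4/(s + 2)-2/(s + 3)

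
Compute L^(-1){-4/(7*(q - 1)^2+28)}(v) -2*exp(v)*sin(2*v)/7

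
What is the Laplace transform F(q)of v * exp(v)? (q - 1)^(-2)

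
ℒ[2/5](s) 2/(5*s)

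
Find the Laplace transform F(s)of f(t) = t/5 1/(5*s^2)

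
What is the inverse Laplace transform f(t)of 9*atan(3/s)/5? 9*sin(3*t)/(5*t)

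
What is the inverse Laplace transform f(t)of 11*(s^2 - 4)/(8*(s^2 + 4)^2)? 11*t*cos(2*t)/8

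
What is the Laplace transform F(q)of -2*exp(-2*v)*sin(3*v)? -6/((q + 2)^2 + 9)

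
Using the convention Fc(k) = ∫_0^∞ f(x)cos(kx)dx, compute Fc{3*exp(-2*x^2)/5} 3*sqrt(2)*sqrt(pi)*exp(-k^2/8)/20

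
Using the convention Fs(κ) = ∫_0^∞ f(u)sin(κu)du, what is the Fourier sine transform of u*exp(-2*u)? 4*κ/(κ^2 + 4)^2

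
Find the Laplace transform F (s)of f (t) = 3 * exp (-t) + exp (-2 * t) 3/ (s + 1) + 1/ (s + 2)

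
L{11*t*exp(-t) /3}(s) 11/(3*(s + 1) ^2) 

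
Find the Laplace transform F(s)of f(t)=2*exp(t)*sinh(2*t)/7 4/(7*((s - 1)^2 - 4))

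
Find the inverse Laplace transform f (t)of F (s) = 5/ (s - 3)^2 5*t*exp (3*t)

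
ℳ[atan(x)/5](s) -pi * sec(pi * s/2)/(10 * s)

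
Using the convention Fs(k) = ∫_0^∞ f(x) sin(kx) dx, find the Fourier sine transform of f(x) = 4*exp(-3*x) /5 4*k/(5*(k^2+9) ) 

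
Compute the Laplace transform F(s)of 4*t 4/s^2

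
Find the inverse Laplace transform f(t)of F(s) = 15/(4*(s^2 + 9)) 5*sin(3*t)/4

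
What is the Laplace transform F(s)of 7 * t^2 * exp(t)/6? 7/(3 * (s - 1)^3)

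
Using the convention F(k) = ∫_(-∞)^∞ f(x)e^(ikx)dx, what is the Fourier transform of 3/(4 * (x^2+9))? pi * exp(-3 * Abs(k))/4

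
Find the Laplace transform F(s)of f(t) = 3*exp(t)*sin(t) 3/((s - 1)^2 + 1)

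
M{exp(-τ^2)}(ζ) gamma(ζ/2)/2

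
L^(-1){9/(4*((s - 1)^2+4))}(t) 9*exp(t)*sin(2*t)/8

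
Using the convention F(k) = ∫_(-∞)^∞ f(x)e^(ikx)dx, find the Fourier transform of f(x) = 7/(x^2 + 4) 7*pi*exp(-2*Abs(k))/2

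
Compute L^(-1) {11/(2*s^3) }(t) 11*t^2/4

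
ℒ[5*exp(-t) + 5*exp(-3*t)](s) 5/(s + 3) + 5/(s + 1)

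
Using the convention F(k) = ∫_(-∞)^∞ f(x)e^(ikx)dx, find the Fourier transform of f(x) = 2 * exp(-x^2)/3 2 * sqrt(pi) * exp(-k^2/4)/3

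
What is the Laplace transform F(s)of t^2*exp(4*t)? 2/(s - 4)^3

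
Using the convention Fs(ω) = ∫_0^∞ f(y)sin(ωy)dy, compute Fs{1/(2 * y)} pi/4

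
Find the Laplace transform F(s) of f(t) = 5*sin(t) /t 5*atan(1/s) 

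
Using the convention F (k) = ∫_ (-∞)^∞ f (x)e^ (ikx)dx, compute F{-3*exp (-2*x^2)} -3*sqrt (2)*sqrt (pi)*exp (-k^2/8)/2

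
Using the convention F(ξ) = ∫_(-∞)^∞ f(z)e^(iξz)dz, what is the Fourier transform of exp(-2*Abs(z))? 4/(ξ^2 + 4)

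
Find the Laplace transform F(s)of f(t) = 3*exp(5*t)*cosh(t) 3*(s - 5)/((s - 5)^2 - 1)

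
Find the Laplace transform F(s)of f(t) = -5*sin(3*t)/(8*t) -5*atan(3/s)/8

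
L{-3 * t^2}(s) -6/s^3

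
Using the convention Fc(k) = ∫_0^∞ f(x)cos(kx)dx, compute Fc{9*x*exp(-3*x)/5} 9*(9 - k^2)/(5*(k^2 + 9)^2)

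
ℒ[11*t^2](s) 22/s^3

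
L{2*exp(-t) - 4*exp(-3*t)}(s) 2/(s + 1) - 4/(s + 3)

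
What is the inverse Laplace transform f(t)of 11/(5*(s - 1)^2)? 11*t*exp(t)/5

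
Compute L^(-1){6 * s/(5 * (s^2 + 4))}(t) 6 * cos(2 * t)/5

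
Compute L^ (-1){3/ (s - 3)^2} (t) 3 * t * exp (3 * t)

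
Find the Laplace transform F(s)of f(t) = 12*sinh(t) 12/(s^2 - 1)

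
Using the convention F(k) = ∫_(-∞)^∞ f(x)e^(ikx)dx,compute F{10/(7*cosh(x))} 10*pi/(7*cosh(pi*k/2))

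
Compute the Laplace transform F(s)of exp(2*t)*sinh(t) 1/((s - 2)^2 - 1)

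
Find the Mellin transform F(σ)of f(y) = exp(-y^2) gamma(σ/2)/2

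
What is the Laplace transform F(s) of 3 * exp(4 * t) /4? 3/(4 * (s - 4) ) 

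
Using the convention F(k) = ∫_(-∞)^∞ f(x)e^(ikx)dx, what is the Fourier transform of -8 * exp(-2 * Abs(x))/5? -32/(5 * k^2 + 20)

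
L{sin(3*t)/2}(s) 3/(2*(s^2+9))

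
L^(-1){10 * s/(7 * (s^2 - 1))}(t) 10 * cosh(t)/7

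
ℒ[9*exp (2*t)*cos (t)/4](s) 9*(s - 2)/ (4*( (s - 2)^2 + 1))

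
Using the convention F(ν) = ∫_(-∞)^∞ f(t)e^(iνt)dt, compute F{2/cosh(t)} 2*pi/cosh(pi*ν/2)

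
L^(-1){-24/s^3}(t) -12*t^2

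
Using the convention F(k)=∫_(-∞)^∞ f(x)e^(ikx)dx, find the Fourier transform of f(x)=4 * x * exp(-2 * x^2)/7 sqrt(2) * I * sqrt(pi) * k * exp(-k^2/8)/14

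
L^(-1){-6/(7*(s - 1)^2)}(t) -6*t*exp(t)/7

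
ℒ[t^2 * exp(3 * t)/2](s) (s - 3)^(-3)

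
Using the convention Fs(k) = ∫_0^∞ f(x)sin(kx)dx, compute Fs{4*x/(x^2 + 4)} 2*pi*exp(-2*k)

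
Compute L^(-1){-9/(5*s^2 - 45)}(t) -3*sinh(3*t)/5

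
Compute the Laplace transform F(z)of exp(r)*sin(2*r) 2/((z - 1)^2 + 4)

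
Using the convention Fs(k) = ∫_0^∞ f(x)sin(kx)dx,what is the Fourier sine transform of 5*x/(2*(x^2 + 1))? 5*pi*exp(-k)/4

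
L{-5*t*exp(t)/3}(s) -5/(3*(s - 1)^2)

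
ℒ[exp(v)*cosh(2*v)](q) (q - 1)/((q - 1)^2 - 4)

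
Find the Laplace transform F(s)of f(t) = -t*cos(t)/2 (1 - s^2)/(2*(s^2 + 1)^2)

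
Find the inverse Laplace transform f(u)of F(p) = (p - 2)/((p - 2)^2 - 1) exp(2*u)*cosh(u)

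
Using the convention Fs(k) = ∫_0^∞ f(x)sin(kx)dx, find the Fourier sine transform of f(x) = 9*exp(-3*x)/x 9*atan(k/3)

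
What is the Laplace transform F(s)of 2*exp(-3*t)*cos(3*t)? 2*(s + 3)/((s + 3)^2 + 9)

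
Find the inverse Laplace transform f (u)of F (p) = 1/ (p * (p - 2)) exp (u) * sinh (u)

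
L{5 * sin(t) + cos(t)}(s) 5/(s^2 + 1) + s/(s^2 + 1)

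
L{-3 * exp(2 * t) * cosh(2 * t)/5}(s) 3 * (2 - s)/(5 * s * (s - 4))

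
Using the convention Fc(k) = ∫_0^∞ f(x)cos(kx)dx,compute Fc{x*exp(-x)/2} (1 - k^2)/(2*(k^2+1)^2)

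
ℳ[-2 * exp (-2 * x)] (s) -2^ (1 - s) * gamma (s)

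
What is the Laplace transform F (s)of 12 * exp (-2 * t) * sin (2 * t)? 24/ ( (s + 2)^2 + 4)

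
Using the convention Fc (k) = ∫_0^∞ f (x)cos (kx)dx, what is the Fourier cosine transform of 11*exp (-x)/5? 11/ (5*(k^2+1))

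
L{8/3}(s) 8/(3*s)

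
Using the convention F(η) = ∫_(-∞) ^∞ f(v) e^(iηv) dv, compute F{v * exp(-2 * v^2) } sqrt(2) * I * sqrt(pi) * η * exp(-η^2/8) /8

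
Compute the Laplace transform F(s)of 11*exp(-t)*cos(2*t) 11*(s + 1)/((s + 1)^2 + 4)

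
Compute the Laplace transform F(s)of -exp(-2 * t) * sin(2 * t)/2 -1/((s+2)^2+4)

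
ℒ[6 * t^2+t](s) 12/s^3+s^(-2)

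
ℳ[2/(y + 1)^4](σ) gamma(σ) * gamma(4 - σ)/3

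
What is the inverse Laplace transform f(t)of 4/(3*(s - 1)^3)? 2*t^2*exp(t)/3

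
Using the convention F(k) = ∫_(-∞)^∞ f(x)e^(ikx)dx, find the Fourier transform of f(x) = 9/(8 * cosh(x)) 9 * pi/(8 * cosh(pi * k/2))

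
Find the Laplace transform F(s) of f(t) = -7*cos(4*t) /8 -7*s/(8*s^2 + 128) 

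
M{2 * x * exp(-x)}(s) 2 * gamma(s + 1)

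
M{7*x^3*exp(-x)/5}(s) 7*gamma(s + 3)/5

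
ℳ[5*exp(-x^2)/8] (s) 5*gamma(s/2)/16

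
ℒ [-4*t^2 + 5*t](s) 5/s^2 - 8/s^3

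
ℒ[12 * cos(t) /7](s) 12 * s/(7 * (s^2 + 1) ) 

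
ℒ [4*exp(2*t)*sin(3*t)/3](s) 4/((s - 2)^2 + 9)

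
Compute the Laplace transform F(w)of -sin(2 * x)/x -atan(2/w)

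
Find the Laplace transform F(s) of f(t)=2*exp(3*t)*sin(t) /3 2/(3*((s - 3) ^2 + 1) ) 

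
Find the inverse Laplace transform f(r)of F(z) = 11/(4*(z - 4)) 11*exp(4*r)/4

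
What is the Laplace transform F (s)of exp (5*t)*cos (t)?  (s - 5)/ ( (s - 5)^2 + 1)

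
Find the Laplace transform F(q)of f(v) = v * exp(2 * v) (q - 2)^(-2)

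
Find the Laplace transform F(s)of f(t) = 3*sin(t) 3/(s^2 + 1)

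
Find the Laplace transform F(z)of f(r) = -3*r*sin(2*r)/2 -6*z/(z^2 + 4)^2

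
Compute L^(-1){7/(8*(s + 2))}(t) 7*exp(-2*t)/8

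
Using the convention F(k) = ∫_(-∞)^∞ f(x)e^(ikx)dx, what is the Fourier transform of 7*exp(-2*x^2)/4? 7*sqrt(2)*sqrt(pi)*exp(-k^2/8)/8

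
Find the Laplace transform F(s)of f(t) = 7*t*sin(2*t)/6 14*s/(3*(s^2 + 4)^2)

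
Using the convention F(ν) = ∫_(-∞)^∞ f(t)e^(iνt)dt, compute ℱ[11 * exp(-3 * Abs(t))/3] 22/(ν^2+9)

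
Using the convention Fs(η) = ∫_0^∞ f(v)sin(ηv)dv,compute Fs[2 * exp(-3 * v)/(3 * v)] 2 * atan(η/3)/3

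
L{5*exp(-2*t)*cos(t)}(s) 5*(s + 2)/((s + 2)^2 + 1)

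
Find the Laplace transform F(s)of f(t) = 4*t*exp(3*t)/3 4/(3*(s - 3)^2)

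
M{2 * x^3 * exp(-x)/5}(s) 2 * gamma(s + 3)/5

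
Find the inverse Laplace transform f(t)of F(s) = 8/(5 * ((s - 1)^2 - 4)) 4 * exp(t) * sinh(2 * t)/5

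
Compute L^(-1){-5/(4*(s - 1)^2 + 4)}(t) -5*exp(t)*sin(t)/4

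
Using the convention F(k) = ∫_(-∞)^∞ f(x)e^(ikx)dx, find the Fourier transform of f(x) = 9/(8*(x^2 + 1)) 9*pi*exp(-Abs(k))/8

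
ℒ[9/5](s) 9/(5*s)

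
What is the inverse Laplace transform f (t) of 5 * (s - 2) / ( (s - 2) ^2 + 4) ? 5 * exp (2 * t) * cos (2 * t) 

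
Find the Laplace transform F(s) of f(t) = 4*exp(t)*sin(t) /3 4/(3*((s - 1) ^2 + 1) ) 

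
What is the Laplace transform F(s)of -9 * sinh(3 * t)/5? -27/(5 * s^2 - 45)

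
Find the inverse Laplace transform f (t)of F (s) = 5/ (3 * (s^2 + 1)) 5 * sin (t)/3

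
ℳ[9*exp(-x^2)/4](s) 9*gamma(s/2)/8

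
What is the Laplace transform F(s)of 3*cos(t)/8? 3*s/(8*(s^2+1))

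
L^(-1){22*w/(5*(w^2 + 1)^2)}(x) 11*x*sin(x)/5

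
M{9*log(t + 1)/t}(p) -9*pi*csc(pi*p)/(p - 1)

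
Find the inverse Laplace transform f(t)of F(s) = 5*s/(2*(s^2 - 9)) 5*cosh(3*t)/2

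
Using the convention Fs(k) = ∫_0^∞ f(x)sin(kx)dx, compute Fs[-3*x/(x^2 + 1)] -3*pi*exp(-k)/2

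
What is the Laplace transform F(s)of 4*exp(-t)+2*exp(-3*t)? 2/(s+3)+4/(s+1)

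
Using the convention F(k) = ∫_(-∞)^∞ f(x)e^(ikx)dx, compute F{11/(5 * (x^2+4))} 11 * pi * exp(-2 * Abs(k))/10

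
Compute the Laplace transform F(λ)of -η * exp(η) -1/(λ - 1)^2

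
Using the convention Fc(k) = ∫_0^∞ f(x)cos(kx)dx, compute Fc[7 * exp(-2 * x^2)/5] 7 * sqrt(2) * sqrt(pi) * exp(-k^2/8)/20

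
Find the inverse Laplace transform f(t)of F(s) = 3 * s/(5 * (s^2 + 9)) 3 * cos(3 * t)/5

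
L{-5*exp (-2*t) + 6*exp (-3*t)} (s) 6/ (s + 3) - 5/ (s + 2)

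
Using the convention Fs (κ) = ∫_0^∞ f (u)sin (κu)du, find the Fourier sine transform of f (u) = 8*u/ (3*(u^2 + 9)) 4*pi*exp (-3*κ)/3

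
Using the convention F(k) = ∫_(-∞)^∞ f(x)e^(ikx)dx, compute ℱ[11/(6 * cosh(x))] 11 * pi/(6 * cosh(pi * k/2))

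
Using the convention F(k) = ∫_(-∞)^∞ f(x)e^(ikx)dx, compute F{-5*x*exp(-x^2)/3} -5*I*sqrt(pi)*k*exp(-k^2/4)/6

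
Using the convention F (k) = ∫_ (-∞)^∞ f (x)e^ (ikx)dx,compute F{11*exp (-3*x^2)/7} 11*sqrt (3)*sqrt (pi)*exp (-k^2/12)/21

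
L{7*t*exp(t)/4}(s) 7/(4*(s - 1)^2)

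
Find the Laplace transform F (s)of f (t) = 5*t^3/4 15/ (2*s^4)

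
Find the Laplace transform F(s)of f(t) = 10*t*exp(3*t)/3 10/(3*(s - 3)^2)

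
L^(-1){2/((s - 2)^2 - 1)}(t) 2 * exp(2 * t) * sinh(t)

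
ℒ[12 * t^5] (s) 1440/s^6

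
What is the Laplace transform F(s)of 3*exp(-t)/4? 3/(4*(s+1))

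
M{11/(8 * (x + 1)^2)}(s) -11 * pi * (s - 1)/(8 * sin(pi * s))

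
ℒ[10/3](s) 10/ (3 * s)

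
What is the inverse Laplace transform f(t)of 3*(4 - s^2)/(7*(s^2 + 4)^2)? -3*t*cos(2*t)/7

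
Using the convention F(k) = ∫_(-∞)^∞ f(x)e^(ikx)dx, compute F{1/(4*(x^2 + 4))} pi*exp(-2*Abs(k))/8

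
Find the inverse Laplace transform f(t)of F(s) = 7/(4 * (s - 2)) 7 * exp(2 * t)/4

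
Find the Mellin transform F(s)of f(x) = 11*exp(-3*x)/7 11*gamma(s)/(7*3^s)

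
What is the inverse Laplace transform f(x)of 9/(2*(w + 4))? 9*exp(-4*x)/2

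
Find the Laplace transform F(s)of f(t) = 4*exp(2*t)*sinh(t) 4/((s - 2)^2 - 1)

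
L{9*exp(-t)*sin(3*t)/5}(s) 27/(5*((s + 1)^2 + 9))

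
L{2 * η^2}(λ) 4/λ^3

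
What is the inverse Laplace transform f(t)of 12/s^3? 6*t^2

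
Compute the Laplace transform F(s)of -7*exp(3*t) -7/(s - 3)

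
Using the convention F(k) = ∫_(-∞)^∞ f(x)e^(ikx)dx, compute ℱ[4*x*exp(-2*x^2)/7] sqrt(2)*I*sqrt(pi)*k*exp(-k^2/8)/14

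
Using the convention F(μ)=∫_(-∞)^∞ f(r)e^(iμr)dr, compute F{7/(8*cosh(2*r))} 7*pi/(16*cosh(pi*μ/4))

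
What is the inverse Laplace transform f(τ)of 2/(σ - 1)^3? τ^2 * exp(τ)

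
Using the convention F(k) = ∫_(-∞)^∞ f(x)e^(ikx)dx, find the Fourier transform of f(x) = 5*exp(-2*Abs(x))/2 10/(k^2 + 4)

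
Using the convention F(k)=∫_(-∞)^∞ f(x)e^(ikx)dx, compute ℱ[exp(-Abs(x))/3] 2/(3*(k^2 + 1))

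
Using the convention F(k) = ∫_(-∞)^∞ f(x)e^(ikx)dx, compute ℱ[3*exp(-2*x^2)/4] 3*sqrt(2)*sqrt(pi)*exp(-k^2/8)/8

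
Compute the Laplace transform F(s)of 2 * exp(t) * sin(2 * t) 4/((s - 1)^2 + 4)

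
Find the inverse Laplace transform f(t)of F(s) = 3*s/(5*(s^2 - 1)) 3*cosh(t)/5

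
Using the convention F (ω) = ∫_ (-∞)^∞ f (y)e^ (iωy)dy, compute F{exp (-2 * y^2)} sqrt (2) * sqrt (pi) * exp (-ω^2/8)/2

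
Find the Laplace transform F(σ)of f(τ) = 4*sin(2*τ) 8/(σ^2 + 4)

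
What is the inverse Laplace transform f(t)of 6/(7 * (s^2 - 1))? 6 * sinh(t)/7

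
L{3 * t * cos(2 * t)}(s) 3 * (s^2-4)/(s^2 + 4)^2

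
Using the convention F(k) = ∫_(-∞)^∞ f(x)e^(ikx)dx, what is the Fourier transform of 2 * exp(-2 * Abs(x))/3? 8/(3 * (k^2+4))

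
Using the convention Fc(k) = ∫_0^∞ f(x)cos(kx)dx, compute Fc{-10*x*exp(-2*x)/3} 10*(k^2 - 4)/(3*(k^2 + 4)^2)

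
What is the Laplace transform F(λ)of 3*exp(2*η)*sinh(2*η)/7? 6/(7*λ*(λ - 4))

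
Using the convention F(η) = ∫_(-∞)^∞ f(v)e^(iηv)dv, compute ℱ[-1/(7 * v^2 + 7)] -pi * exp(-Abs(η))/7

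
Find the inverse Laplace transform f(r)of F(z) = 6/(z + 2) 6*exp(-2*r)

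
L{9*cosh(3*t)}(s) 9*s/(s^2 - 9)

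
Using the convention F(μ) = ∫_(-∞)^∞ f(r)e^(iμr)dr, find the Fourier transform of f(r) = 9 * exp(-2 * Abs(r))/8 9/(2 * (μ^2 + 4))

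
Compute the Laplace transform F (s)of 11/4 11/ (4 * s)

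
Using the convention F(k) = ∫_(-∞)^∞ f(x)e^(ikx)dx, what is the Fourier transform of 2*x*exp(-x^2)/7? I*sqrt(pi)*k*exp(-k^2/4)/7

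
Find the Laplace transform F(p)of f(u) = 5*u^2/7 10/(7*p^3)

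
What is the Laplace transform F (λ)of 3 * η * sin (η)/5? 6 * λ/ (5 * (λ^2 + 1)^2)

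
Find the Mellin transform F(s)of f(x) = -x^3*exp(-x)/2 -gamma(s + 3)/2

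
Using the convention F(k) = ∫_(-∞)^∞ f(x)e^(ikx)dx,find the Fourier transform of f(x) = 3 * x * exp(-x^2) 3 * I * sqrt(pi) * k * exp(-k^2/4)/2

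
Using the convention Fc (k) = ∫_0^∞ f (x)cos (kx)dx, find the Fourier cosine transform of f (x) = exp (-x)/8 1/ (8*(k^2 + 1))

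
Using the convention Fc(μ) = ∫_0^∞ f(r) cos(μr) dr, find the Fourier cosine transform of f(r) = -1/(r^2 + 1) -pi*exp(-μ) /2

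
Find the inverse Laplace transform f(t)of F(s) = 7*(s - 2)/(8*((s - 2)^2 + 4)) 7*exp(2*t)*cos(2*t)/8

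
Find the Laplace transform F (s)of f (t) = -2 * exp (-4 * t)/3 -2/ (3 * s + 12)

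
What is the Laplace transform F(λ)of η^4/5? 24/(5*λ^5)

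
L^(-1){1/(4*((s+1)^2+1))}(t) exp(-t)*sin(t)/4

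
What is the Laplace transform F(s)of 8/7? 8/(7 * s)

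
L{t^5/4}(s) 30/s^6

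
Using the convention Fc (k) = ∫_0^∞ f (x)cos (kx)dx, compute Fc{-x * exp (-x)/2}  (k^2 - 1)/ (2 * (k^2+1)^2)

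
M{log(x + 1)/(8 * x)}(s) -pi * csc(pi * s)/(8 * s - 8)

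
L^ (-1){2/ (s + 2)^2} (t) 2 * t * exp (-2 * t)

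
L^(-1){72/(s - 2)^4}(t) 12*t^3*exp(2*t)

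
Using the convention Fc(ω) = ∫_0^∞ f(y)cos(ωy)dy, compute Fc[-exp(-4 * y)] -4/(ω^2 + 16)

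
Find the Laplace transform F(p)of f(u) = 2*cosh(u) 2*p/(p^2 - 1)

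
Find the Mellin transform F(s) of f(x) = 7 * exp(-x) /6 7 * gamma(s) /6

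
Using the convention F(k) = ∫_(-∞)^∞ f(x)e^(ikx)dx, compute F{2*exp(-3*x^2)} 2*sqrt(3)*sqrt(pi)*exp(-k^2/12)/3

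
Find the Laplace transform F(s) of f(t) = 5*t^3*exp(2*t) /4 15/(2*(s - 2) ^4) 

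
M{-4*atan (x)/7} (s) 2*pi*sec (pi*s/2)/ (7*s)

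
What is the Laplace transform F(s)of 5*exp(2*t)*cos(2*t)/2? 5*(s - 2)/(2*((s - 2)^2 + 4))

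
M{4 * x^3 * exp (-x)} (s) 4 * gamma (s+3)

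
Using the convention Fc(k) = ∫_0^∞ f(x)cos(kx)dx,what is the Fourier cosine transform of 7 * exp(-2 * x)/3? 14/(3 * (k^2 + 4))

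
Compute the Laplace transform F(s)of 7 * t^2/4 7/(2 * s^3)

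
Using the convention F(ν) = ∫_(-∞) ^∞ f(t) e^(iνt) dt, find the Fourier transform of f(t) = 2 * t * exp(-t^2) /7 I * sqrt(pi) * ν * exp(-ν^2/4) /7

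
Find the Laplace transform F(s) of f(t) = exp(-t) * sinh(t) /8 1/(8 * s * (s + 2) ) 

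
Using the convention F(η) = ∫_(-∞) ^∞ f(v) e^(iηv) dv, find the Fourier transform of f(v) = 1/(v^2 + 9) pi*exp(-3*Abs(η) ) /3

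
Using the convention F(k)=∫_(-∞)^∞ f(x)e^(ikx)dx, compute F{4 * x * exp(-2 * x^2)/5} sqrt(2) * I * sqrt(pi) * k * exp(-k^2/8)/10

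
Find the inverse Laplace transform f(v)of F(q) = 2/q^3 v^2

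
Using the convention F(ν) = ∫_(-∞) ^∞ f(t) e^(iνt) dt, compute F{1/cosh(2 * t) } pi/(2 * cosh(pi * ν/4) ) 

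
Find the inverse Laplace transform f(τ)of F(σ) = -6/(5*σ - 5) -6*exp(τ)/5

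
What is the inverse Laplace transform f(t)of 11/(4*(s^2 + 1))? 11*sin(t)/4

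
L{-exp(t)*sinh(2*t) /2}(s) -1/((s - 1) ^2-4) 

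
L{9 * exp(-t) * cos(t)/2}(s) 9 * (s + 1)/(2 * ((s + 1)^2 + 1))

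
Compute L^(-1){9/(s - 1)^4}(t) 3 * t^3 * exp(t)/2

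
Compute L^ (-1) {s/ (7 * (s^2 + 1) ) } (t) cos (t) /7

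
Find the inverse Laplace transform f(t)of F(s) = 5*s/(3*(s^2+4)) 5*cos(2*t)/3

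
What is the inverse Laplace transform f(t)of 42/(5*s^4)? 7*t^3/5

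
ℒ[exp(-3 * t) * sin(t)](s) 1/((s + 3)^2 + 1)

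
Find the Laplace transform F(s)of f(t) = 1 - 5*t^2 1/s - 10/s^3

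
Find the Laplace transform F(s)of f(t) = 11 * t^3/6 11/s^4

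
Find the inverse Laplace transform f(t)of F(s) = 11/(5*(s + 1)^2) 11*t*exp(-t)/5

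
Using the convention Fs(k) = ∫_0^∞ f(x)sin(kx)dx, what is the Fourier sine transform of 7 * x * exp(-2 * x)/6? 14 * k/(3 * (k^2 + 4)^2)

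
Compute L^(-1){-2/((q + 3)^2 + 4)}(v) -exp(-3*v)*sin(2*v)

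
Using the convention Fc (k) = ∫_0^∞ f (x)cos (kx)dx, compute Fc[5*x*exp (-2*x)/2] 5*(4 - k^2)/ (2*(k^2 + 4)^2)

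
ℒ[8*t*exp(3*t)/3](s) 8/(3*(s - 3)^2)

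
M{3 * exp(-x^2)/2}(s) 3 * gamma(s/2)/4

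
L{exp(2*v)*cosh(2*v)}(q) (q - 2)/(q*(q - 4))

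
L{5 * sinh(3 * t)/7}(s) 15/(7 * (s^2 - 9))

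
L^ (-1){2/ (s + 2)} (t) 2 * exp (-2 * t)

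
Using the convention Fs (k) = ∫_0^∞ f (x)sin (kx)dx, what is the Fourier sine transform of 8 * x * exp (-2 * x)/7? 32 * k/ (7 * (k^2 + 4)^2)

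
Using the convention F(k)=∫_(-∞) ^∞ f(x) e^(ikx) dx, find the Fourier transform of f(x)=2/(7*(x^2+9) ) 2*pi*exp(-3*Abs(k) ) /21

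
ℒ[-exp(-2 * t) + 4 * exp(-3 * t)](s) 4/(s + 3)-1/(s + 2)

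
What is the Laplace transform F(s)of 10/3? 10/(3*s)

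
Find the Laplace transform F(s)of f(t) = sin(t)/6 1/(6*(s^2 + 1))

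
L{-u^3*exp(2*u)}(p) -6/(p - 2)^4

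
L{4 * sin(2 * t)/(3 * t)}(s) 4 * atan(2/s)/3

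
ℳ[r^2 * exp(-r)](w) gamma(w + 2)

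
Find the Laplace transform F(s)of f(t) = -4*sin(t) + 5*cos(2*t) 5*s/(s^2 + 4) - 4/(s^2 + 1)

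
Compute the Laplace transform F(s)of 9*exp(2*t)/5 9/(5*(s - 2))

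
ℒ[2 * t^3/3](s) 4/s^4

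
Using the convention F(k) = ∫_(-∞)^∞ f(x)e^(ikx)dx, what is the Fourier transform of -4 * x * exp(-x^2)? -2 * I * sqrt(pi) * k * exp(-k^2/4)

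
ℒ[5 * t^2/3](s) 10/(3 * s^3)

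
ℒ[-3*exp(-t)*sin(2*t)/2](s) -3/((s+1)^2+4)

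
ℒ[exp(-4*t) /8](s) 1/(8*(s+4) ) 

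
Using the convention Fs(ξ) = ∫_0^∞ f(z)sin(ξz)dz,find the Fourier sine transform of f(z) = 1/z pi/2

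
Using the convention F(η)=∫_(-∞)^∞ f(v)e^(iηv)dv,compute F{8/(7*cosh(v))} 8*pi/(7*cosh(pi*η/2))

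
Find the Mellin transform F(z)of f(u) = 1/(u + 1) pi*csc(pi*z)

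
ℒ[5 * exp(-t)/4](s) 5/(4 * (s + 1))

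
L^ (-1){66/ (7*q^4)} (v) 11*v^3/7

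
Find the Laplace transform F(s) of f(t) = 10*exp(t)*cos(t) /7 10*(s - 1) /(7*((s - 1) ^2+1) ) 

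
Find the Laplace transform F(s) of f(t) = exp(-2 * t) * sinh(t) 1/((s + 2) ^2-1) 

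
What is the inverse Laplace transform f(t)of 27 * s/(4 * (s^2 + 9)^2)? 9 * t * sin(3 * t)/8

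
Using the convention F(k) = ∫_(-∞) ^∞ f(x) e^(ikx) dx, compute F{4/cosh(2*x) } 2*pi/cosh(pi*k/4) 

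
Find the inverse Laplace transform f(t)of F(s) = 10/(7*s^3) 5*t^2/7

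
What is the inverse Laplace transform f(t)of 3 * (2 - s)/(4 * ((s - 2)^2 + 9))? -3 * exp(2 * t) * cos(3 * t)/4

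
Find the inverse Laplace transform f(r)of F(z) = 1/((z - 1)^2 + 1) exp(r)*sin(r)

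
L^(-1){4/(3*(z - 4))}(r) 4*exp(4*r)/3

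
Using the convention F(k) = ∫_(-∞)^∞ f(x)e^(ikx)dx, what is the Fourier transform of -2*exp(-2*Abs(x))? -8/(k^2 + 4)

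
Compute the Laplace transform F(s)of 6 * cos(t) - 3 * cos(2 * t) 6 * s/(s^2 + 1) - 3 * s/(s^2 + 4)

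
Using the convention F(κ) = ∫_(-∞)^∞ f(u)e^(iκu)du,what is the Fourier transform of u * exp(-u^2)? I * sqrt(pi) * κ * exp(-κ^2/4)/2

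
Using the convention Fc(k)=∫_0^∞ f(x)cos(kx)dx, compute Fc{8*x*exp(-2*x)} 8*(4 - k^2)/(k^2 + 4)^2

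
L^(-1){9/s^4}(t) 3*t^3/2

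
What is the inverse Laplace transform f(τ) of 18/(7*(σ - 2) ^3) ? 9*τ^2*exp(2*τ) /7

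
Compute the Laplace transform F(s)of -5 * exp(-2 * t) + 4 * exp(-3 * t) 4/(s + 3) - 5/(s + 2)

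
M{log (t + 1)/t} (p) -pi*csc (pi*p)/ (p - 1)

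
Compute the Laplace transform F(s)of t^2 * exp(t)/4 1/(2 * (s - 1)^3)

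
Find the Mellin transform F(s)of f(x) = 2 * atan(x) -pi * sec(pi * s/2)/s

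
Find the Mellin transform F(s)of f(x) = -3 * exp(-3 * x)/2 -3^(1 - s) * gamma(s)/2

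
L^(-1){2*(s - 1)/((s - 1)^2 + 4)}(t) 2*exp(t)*cos(2*t)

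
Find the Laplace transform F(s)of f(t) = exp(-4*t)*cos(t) (s + 4)/((s + 4)^2 + 1)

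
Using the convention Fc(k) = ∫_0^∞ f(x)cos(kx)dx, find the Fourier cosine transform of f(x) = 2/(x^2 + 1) pi * exp(-k)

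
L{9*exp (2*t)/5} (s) 9/ (5*(s - 2))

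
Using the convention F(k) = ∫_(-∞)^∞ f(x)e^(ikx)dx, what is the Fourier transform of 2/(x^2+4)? pi * exp(-2 * Abs(k))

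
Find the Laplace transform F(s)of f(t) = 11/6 11/(6 * s)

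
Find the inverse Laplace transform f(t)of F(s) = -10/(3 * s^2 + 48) -5 * sin(4 * t)/6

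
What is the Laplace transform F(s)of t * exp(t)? (s - 1)^(-2)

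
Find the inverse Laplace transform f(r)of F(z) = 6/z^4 r^3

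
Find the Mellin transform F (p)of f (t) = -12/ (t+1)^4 2*pi*(p - 3)*(p - 2)*(p - 1)/sin (pi*p)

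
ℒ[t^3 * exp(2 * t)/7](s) 6/(7 * (s - 2)^4)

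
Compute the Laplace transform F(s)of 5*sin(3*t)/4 15/(4*(s^2 + 9))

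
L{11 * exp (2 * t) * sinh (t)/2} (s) 11/ (2 * ( (s - 2)^2-1))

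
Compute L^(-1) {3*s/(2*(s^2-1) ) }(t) 3*cosh(t) /2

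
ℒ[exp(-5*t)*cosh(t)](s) (s + 5) /((s + 5) ^2 - 1) 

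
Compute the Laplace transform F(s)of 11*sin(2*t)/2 11/(s^2 + 4)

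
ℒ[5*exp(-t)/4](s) 5/(4*(s + 1))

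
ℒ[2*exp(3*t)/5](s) 2/(5*(s - 3))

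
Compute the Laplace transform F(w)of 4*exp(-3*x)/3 4/(3*(w + 3))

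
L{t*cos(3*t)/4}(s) (s^2 - 9)/(4*(s^2 + 9)^2)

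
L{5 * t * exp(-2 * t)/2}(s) 5/(2 * (s + 2)^2)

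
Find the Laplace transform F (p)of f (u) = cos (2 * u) p/ (p^2+4)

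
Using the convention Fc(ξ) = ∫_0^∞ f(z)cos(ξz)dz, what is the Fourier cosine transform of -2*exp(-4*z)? -8/(ξ^2 + 16)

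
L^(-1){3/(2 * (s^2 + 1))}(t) 3 * sin(t)/2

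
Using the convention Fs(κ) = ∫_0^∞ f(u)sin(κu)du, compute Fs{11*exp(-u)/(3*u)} 11*atan(κ)/3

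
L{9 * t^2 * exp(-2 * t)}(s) 18/(s + 2)^3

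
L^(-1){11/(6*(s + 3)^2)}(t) 11*t*exp(-3*t)/6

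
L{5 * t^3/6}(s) 5/s^4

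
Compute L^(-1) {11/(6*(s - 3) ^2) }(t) 11*t*exp(3*t) /6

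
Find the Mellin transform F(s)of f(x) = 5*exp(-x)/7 5*gamma(s)/7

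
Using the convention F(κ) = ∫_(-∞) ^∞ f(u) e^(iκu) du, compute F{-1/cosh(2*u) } -pi/(2*cosh(pi*κ/4) ) 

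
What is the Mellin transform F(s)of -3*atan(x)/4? 3*pi*sec(pi*s/2)/(8*s)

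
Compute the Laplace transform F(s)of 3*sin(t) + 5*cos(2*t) 5*s/(s^2 + 4) + 3/(s^2 + 1)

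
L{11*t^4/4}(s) 66/s^5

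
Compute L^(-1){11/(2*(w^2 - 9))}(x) 11*sinh(3*x)/6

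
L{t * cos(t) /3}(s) (s^2 - 1) /(3 * (s^2 + 1) ^2) 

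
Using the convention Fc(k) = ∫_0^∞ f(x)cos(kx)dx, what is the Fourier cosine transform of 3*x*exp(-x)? 3*(1 - k^2)/(k^2 + 1)^2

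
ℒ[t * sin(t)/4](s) s/(2 * (s^2+1)^2)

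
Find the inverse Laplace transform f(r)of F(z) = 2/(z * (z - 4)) exp(2 * r) * sinh(2 * r)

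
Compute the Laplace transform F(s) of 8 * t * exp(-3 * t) 8/(s + 3) ^2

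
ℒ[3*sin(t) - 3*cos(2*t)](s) 3/(s^2 + 1) - 3*s/(s^2 + 4)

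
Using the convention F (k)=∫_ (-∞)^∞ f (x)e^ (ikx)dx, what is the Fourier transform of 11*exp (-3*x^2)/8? 11*sqrt (3)*sqrt (pi)*exp (-k^2/12)/24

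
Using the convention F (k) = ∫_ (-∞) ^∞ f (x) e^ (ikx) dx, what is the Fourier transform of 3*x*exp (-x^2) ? 3*I*sqrt (pi)*k*exp (-k^2/4) /2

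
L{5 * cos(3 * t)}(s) 5 * s/(s^2+9)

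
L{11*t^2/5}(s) 22/(5*s^3)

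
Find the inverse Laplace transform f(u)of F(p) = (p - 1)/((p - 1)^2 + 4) exp(u)*cos(2*u)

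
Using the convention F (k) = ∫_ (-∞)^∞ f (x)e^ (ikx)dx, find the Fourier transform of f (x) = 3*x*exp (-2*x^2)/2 3*sqrt (2)*I*sqrt (pi)*k*exp (-k^2/8)/16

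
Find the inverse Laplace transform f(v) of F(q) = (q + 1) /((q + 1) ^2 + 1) exp(-v)*cos(v) 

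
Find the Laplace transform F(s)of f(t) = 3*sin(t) 3/(s^2 + 1)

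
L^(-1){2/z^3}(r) r^2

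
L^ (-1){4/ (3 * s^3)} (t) 2 * t^2/3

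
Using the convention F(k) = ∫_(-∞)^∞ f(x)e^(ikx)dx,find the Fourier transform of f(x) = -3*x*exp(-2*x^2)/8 -3*sqrt(2)*I*sqrt(pi)*k*exp(-k^2/8)/64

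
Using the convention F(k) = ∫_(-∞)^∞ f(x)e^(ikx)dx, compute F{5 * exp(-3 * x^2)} 5 * sqrt(3) * sqrt(pi) * exp(-k^2/12)/3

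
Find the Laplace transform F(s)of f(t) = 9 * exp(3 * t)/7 9/(7 * (s - 3))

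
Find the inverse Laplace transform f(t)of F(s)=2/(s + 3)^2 2 * t * exp(-3 * t)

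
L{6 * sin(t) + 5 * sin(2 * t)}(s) 6/(s^2 + 1) + 10/(s^2 + 4)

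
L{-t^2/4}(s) -1/(2 * s^3)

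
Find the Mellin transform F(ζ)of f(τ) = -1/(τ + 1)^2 pi * (ζ - 1)/sin(pi * ζ)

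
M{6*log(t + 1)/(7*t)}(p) -6*pi*csc(pi*p)/(7*p - 7)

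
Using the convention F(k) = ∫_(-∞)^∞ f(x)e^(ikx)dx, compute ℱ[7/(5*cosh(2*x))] 7*pi/(10*cosh(pi*k/4))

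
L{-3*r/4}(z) -3/(4*z^2)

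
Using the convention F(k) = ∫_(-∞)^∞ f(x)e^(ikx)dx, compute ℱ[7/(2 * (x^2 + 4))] 7 * pi * exp(-2 * Abs(k))/4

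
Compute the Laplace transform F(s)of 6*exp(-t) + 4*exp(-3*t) 6/(s + 1) + 4/(s + 3)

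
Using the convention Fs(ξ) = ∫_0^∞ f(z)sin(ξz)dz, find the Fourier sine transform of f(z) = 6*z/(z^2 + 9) 3*pi*exp(-3*ξ)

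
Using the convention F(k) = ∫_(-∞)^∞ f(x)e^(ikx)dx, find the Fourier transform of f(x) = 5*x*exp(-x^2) 5*I*sqrt(pi)*k*exp(-k^2/4)/2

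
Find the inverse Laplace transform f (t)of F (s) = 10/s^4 5 * t^3/3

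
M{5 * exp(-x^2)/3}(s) 5 * gamma(s/2)/6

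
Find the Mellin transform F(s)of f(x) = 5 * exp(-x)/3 5 * gamma(s)/3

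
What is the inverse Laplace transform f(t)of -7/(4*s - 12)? -7*exp(3*t)/4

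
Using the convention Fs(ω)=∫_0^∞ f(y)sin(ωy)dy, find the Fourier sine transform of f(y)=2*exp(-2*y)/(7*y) 2*atan(ω/2)/7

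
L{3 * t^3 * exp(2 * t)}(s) 18/(s - 2)^4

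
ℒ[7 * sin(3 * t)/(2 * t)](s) 7 * atan(3/s)/2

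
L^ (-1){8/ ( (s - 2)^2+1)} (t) 8 * exp (2 * t) * sin (t)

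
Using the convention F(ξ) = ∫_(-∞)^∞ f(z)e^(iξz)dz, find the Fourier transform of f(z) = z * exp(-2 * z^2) sqrt(2) * I * sqrt(pi) * ξ * exp(-ξ^2/8)/8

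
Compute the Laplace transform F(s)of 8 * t 8/s^2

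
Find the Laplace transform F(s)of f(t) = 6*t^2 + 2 12/s^3 + 2/s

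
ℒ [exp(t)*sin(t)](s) 1/((s - 1)^2 + 1)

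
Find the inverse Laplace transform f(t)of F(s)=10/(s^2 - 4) 5 * sinh(2 * t)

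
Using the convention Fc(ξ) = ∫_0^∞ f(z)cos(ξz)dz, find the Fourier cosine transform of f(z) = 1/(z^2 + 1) pi * exp(-ξ)/2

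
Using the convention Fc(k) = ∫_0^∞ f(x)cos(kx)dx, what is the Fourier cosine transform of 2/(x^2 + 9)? pi * exp(-3 * k)/3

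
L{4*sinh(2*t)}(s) 8/(s^2 - 4)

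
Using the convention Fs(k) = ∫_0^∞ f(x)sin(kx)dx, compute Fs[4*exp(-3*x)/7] 4*k/(7*(k^2+9))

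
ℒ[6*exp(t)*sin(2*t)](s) 12/((s - 1)^2 + 4)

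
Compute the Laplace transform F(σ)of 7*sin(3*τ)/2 21/(2*(σ^2 + 9))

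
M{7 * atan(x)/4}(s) -7 * pi * sec(pi * s/2)/(8 * s)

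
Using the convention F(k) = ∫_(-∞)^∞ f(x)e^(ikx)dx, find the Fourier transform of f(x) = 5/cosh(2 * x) 5 * pi/(2 * cosh(pi * k/4))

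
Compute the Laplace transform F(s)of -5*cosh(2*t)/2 -5*s/(2*s^2 - 8)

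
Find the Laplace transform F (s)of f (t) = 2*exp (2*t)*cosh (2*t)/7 2*(s - 2)/ (7*s*(s - 4))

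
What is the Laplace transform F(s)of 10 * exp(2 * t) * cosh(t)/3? 10 * (s - 2)/(3 * ((s - 2)^2 - 1))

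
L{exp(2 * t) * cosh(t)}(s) (s - 2)/((s - 2)^2 - 1)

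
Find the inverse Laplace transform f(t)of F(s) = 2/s 2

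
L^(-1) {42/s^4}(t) 7*t^3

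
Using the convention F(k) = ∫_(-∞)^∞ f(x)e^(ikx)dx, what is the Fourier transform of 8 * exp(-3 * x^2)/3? 8 * sqrt(3) * sqrt(pi) * exp(-k^2/12)/9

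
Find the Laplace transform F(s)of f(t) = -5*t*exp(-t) -5/(s+1)^2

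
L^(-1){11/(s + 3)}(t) 11*exp(-3*t)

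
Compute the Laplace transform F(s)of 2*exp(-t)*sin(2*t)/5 4/(5*((s + 1)^2 + 4))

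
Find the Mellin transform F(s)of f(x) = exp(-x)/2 gamma(s)/2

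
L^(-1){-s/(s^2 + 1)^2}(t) -t * sin(t)/2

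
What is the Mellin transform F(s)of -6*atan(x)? 3*pi*sec(pi*s/2)/s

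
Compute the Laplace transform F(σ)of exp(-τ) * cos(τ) (σ+1)/((σ+1)^2+1)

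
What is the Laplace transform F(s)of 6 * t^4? 144/s^5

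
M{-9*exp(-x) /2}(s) -9*gamma(s) /2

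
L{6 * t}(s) 6/s^2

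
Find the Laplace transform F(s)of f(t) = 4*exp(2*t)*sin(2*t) 8/((s - 2)^2 + 4)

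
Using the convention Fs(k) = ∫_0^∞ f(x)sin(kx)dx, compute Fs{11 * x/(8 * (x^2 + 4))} 11 * pi * exp(-2 * k)/16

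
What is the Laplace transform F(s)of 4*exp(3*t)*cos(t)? 4*(s - 3)/((s - 3)^2 + 1)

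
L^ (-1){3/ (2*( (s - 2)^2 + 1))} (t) 3*exp (2*t)*sin (t)/2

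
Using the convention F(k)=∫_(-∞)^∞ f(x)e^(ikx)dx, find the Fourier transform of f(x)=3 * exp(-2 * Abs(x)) 12/(k^2 + 4)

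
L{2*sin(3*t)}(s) 6/(s^2 + 9)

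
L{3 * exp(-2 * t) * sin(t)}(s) 3/((s + 2)^2 + 1)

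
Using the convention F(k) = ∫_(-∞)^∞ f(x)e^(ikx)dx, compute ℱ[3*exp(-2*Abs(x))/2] 6/(k^2 + 4)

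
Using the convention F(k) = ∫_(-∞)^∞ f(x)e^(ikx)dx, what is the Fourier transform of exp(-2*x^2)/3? sqrt(2)*sqrt(pi)*exp(-k^2/8)/6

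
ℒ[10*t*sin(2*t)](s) 40*s/(s^2+4)^2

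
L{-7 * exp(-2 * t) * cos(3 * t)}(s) 7 * (-s - 2)/((s + 2)^2 + 9)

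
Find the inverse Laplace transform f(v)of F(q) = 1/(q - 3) exp(3*v)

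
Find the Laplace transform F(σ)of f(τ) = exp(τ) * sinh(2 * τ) 2/((σ - 1)^2 - 4)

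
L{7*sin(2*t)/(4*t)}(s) 7*atan(2/s)/4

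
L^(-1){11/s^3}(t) 11 * t^2/2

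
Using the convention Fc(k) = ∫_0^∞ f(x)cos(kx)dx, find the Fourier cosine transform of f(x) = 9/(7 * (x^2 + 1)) 9 * pi * exp(-k)/14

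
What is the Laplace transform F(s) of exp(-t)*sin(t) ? 1/((s + 1) ^2 + 1) 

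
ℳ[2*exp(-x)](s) 2*gamma(s)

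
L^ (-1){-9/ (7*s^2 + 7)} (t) -9*sin (t)/7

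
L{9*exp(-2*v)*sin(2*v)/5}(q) 18/(5*((q + 2)^2 + 4))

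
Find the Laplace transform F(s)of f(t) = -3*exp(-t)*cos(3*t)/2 3*(-s - 1)/(2*((s + 1)^2 + 9))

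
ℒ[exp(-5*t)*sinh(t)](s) 1/((s+5)^2 - 1)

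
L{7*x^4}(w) 168/w^5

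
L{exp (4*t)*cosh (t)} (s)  (s - 4)/ ( (s - 4)^2-1)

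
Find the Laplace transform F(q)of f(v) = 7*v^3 42/q^4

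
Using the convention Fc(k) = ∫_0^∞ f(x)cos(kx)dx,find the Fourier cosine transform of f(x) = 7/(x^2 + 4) 7 * pi * exp(-2 * k)/4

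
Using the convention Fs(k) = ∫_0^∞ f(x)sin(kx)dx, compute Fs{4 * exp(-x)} 4 * k/(k^2+1)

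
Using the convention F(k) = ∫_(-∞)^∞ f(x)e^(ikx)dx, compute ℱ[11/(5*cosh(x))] 11*pi/(5*cosh(pi*k/2))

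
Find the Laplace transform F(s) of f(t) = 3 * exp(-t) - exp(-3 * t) 3/(s + 1) - 1/(s + 3) 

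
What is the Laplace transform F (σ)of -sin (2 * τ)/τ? -atan (2/σ)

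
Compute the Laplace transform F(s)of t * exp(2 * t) (s - 2)^(-2)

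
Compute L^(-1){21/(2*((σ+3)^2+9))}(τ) 7*exp(-3*τ)*sin(3*τ)/2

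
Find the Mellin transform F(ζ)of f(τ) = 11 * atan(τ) -11 * pi * sec(pi * ζ/2)/(2 * ζ)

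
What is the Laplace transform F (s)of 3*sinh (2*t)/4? 3/ (2*(s^2-4))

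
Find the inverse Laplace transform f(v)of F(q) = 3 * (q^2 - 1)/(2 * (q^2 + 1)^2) 3 * v * cos(v)/2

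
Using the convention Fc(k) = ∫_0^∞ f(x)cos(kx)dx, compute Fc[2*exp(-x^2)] sqrt(pi)*exp(-k^2/4)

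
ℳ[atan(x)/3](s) -pi*sec(pi*s/2)/(6*s)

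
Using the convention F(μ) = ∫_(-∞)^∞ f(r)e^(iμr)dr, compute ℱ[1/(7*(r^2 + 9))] pi*exp(-3*Abs(μ))/21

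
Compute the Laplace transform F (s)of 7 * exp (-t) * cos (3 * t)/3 7 * (s + 1)/ (3 * ( (s + 1)^2 + 9))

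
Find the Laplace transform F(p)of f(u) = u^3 6/p^4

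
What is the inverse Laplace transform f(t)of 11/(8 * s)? 11/8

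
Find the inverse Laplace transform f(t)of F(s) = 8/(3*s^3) 4*t^2/3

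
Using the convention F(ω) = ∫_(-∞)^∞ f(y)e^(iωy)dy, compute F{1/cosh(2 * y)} pi/(2 * cosh(pi * ω/4))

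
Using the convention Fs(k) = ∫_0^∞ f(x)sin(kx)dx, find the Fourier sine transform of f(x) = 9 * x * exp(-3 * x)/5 54 * k/(5 * (k^2 + 9)^2)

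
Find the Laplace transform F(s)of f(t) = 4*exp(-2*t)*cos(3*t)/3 4*(s + 2)/(3*((s + 2)^2 + 9))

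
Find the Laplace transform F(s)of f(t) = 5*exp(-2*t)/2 5/(2*(s+2))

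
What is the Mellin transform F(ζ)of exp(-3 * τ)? gamma(ζ)/3^ζ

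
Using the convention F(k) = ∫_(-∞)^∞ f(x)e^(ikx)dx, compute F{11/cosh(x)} 11 * pi/cosh(pi * k/2)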